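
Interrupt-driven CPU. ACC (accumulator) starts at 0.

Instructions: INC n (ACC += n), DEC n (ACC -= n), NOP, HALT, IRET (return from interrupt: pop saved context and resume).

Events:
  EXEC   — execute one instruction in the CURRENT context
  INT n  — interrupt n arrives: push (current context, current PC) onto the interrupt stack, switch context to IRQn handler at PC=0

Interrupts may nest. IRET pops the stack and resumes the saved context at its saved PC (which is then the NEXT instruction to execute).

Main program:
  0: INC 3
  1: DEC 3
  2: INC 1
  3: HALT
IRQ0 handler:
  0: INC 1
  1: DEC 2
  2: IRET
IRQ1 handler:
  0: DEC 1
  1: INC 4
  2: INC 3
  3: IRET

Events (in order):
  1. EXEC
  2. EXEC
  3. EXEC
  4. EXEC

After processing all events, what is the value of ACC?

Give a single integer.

Answer: 1

Derivation:
Event 1 (EXEC): [MAIN] PC=0: INC 3 -> ACC=3
Event 2 (EXEC): [MAIN] PC=1: DEC 3 -> ACC=0
Event 3 (EXEC): [MAIN] PC=2: INC 1 -> ACC=1
Event 4 (EXEC): [MAIN] PC=3: HALT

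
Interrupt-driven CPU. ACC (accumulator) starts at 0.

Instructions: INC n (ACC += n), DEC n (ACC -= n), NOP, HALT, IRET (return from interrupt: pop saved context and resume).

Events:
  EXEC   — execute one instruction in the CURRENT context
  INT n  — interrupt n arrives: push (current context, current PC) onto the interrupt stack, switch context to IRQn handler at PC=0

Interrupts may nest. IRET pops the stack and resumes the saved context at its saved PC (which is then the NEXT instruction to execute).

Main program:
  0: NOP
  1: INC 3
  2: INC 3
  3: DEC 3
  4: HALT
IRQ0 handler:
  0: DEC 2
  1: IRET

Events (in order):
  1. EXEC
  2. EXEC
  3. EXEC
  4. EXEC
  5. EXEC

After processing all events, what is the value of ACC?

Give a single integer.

Answer: 3

Derivation:
Event 1 (EXEC): [MAIN] PC=0: NOP
Event 2 (EXEC): [MAIN] PC=1: INC 3 -> ACC=3
Event 3 (EXEC): [MAIN] PC=2: INC 3 -> ACC=6
Event 4 (EXEC): [MAIN] PC=3: DEC 3 -> ACC=3
Event 5 (EXEC): [MAIN] PC=4: HALT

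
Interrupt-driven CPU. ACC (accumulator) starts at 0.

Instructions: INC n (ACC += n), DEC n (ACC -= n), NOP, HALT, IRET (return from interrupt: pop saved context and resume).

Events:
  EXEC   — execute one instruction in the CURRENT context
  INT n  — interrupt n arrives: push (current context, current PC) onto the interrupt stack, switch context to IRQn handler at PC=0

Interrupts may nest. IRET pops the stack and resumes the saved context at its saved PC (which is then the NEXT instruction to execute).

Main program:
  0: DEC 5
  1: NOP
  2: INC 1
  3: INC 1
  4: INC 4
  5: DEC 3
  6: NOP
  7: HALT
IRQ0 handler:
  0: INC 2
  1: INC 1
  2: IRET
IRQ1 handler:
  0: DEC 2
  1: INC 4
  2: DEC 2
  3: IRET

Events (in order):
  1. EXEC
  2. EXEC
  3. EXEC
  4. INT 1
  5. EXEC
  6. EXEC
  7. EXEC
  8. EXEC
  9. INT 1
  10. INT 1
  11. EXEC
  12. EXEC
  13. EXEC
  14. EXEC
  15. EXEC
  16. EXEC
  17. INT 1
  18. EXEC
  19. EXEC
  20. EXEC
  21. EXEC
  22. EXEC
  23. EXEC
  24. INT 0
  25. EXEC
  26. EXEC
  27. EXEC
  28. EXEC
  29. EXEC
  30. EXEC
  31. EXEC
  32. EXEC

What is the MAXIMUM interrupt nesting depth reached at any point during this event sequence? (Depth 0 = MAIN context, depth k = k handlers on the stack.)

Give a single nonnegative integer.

Event 1 (EXEC): [MAIN] PC=0: DEC 5 -> ACC=-5 [depth=0]
Event 2 (EXEC): [MAIN] PC=1: NOP [depth=0]
Event 3 (EXEC): [MAIN] PC=2: INC 1 -> ACC=-4 [depth=0]
Event 4 (INT 1): INT 1 arrives: push (MAIN, PC=3), enter IRQ1 at PC=0 (depth now 1) [depth=1]
Event 5 (EXEC): [IRQ1] PC=0: DEC 2 -> ACC=-6 [depth=1]
Event 6 (EXEC): [IRQ1] PC=1: INC 4 -> ACC=-2 [depth=1]
Event 7 (EXEC): [IRQ1] PC=2: DEC 2 -> ACC=-4 [depth=1]
Event 8 (EXEC): [IRQ1] PC=3: IRET -> resume MAIN at PC=3 (depth now 0) [depth=0]
Event 9 (INT 1): INT 1 arrives: push (MAIN, PC=3), enter IRQ1 at PC=0 (depth now 1) [depth=1]
Event 10 (INT 1): INT 1 arrives: push (IRQ1, PC=0), enter IRQ1 at PC=0 (depth now 2) [depth=2]
Event 11 (EXEC): [IRQ1] PC=0: DEC 2 -> ACC=-6 [depth=2]
Event 12 (EXEC): [IRQ1] PC=1: INC 4 -> ACC=-2 [depth=2]
Event 13 (EXEC): [IRQ1] PC=2: DEC 2 -> ACC=-4 [depth=2]
Event 14 (EXEC): [IRQ1] PC=3: IRET -> resume IRQ1 at PC=0 (depth now 1) [depth=1]
Event 15 (EXEC): [IRQ1] PC=0: DEC 2 -> ACC=-6 [depth=1]
Event 16 (EXEC): [IRQ1] PC=1: INC 4 -> ACC=-2 [depth=1]
Event 17 (INT 1): INT 1 arrives: push (IRQ1, PC=2), enter IRQ1 at PC=0 (depth now 2) [depth=2]
Event 18 (EXEC): [IRQ1] PC=0: DEC 2 -> ACC=-4 [depth=2]
Event 19 (EXEC): [IRQ1] PC=1: INC 4 -> ACC=0 [depth=2]
Event 20 (EXEC): [IRQ1] PC=2: DEC 2 -> ACC=-2 [depth=2]
Event 21 (EXEC): [IRQ1] PC=3: IRET -> resume IRQ1 at PC=2 (depth now 1) [depth=1]
Event 22 (EXEC): [IRQ1] PC=2: DEC 2 -> ACC=-4 [depth=1]
Event 23 (EXEC): [IRQ1] PC=3: IRET -> resume MAIN at PC=3 (depth now 0) [depth=0]
Event 24 (INT 0): INT 0 arrives: push (MAIN, PC=3), enter IRQ0 at PC=0 (depth now 1) [depth=1]
Event 25 (EXEC): [IRQ0] PC=0: INC 2 -> ACC=-2 [depth=1]
Event 26 (EXEC): [IRQ0] PC=1: INC 1 -> ACC=-1 [depth=1]
Event 27 (EXEC): [IRQ0] PC=2: IRET -> resume MAIN at PC=3 (depth now 0) [depth=0]
Event 28 (EXEC): [MAIN] PC=3: INC 1 -> ACC=0 [depth=0]
Event 29 (EXEC): [MAIN] PC=4: INC 4 -> ACC=4 [depth=0]
Event 30 (EXEC): [MAIN] PC=5: DEC 3 -> ACC=1 [depth=0]
Event 31 (EXEC): [MAIN] PC=6: NOP [depth=0]
Event 32 (EXEC): [MAIN] PC=7: HALT [depth=0]
Max depth observed: 2

Answer: 2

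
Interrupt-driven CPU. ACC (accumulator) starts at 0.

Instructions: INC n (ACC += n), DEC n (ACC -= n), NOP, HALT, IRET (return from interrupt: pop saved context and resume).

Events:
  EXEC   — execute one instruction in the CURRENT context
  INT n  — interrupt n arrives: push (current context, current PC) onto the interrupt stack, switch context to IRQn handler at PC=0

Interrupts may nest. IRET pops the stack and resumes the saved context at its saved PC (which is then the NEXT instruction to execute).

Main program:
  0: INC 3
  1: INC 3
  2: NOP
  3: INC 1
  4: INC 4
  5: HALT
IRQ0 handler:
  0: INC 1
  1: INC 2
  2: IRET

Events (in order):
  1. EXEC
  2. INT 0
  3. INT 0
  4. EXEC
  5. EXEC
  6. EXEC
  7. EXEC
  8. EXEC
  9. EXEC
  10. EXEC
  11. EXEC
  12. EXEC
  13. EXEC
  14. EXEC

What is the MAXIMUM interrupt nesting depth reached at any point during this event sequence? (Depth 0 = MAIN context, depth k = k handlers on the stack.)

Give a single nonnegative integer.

Event 1 (EXEC): [MAIN] PC=0: INC 3 -> ACC=3 [depth=0]
Event 2 (INT 0): INT 0 arrives: push (MAIN, PC=1), enter IRQ0 at PC=0 (depth now 1) [depth=1]
Event 3 (INT 0): INT 0 arrives: push (IRQ0, PC=0), enter IRQ0 at PC=0 (depth now 2) [depth=2]
Event 4 (EXEC): [IRQ0] PC=0: INC 1 -> ACC=4 [depth=2]
Event 5 (EXEC): [IRQ0] PC=1: INC 2 -> ACC=6 [depth=2]
Event 6 (EXEC): [IRQ0] PC=2: IRET -> resume IRQ0 at PC=0 (depth now 1) [depth=1]
Event 7 (EXEC): [IRQ0] PC=0: INC 1 -> ACC=7 [depth=1]
Event 8 (EXEC): [IRQ0] PC=1: INC 2 -> ACC=9 [depth=1]
Event 9 (EXEC): [IRQ0] PC=2: IRET -> resume MAIN at PC=1 (depth now 0) [depth=0]
Event 10 (EXEC): [MAIN] PC=1: INC 3 -> ACC=12 [depth=0]
Event 11 (EXEC): [MAIN] PC=2: NOP [depth=0]
Event 12 (EXEC): [MAIN] PC=3: INC 1 -> ACC=13 [depth=0]
Event 13 (EXEC): [MAIN] PC=4: INC 4 -> ACC=17 [depth=0]
Event 14 (EXEC): [MAIN] PC=5: HALT [depth=0]
Max depth observed: 2

Answer: 2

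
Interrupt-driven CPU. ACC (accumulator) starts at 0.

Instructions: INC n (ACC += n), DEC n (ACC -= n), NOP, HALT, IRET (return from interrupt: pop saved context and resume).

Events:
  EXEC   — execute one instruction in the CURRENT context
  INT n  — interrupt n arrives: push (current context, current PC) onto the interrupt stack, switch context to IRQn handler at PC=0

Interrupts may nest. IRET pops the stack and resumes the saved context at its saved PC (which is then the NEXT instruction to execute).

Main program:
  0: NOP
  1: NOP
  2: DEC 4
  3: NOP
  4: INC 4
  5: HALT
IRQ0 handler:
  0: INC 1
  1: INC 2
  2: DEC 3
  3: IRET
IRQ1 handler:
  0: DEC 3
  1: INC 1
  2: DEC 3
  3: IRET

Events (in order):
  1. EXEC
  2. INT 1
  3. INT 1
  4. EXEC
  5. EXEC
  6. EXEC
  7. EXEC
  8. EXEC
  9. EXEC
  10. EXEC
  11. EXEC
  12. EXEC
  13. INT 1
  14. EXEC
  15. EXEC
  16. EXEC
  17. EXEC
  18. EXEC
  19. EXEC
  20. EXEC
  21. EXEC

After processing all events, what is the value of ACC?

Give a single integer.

Answer: -15

Derivation:
Event 1 (EXEC): [MAIN] PC=0: NOP
Event 2 (INT 1): INT 1 arrives: push (MAIN, PC=1), enter IRQ1 at PC=0 (depth now 1)
Event 3 (INT 1): INT 1 arrives: push (IRQ1, PC=0), enter IRQ1 at PC=0 (depth now 2)
Event 4 (EXEC): [IRQ1] PC=0: DEC 3 -> ACC=-3
Event 5 (EXEC): [IRQ1] PC=1: INC 1 -> ACC=-2
Event 6 (EXEC): [IRQ1] PC=2: DEC 3 -> ACC=-5
Event 7 (EXEC): [IRQ1] PC=3: IRET -> resume IRQ1 at PC=0 (depth now 1)
Event 8 (EXEC): [IRQ1] PC=0: DEC 3 -> ACC=-8
Event 9 (EXEC): [IRQ1] PC=1: INC 1 -> ACC=-7
Event 10 (EXEC): [IRQ1] PC=2: DEC 3 -> ACC=-10
Event 11 (EXEC): [IRQ1] PC=3: IRET -> resume MAIN at PC=1 (depth now 0)
Event 12 (EXEC): [MAIN] PC=1: NOP
Event 13 (INT 1): INT 1 arrives: push (MAIN, PC=2), enter IRQ1 at PC=0 (depth now 1)
Event 14 (EXEC): [IRQ1] PC=0: DEC 3 -> ACC=-13
Event 15 (EXEC): [IRQ1] PC=1: INC 1 -> ACC=-12
Event 16 (EXEC): [IRQ1] PC=2: DEC 3 -> ACC=-15
Event 17 (EXEC): [IRQ1] PC=3: IRET -> resume MAIN at PC=2 (depth now 0)
Event 18 (EXEC): [MAIN] PC=2: DEC 4 -> ACC=-19
Event 19 (EXEC): [MAIN] PC=3: NOP
Event 20 (EXEC): [MAIN] PC=4: INC 4 -> ACC=-15
Event 21 (EXEC): [MAIN] PC=5: HALT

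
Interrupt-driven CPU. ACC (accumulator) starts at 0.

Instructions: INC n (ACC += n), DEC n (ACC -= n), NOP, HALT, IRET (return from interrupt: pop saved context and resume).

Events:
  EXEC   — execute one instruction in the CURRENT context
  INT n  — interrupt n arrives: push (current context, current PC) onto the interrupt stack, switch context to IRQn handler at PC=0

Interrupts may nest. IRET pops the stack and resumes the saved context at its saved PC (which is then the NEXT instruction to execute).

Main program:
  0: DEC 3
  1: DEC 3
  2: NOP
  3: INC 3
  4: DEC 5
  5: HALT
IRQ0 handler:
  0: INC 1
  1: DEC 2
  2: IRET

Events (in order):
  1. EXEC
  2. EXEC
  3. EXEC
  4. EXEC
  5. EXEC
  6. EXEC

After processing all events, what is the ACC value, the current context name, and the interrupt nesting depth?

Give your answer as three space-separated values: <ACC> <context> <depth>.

Event 1 (EXEC): [MAIN] PC=0: DEC 3 -> ACC=-3
Event 2 (EXEC): [MAIN] PC=1: DEC 3 -> ACC=-6
Event 3 (EXEC): [MAIN] PC=2: NOP
Event 4 (EXEC): [MAIN] PC=3: INC 3 -> ACC=-3
Event 5 (EXEC): [MAIN] PC=4: DEC 5 -> ACC=-8
Event 6 (EXEC): [MAIN] PC=5: HALT

Answer: -8 MAIN 0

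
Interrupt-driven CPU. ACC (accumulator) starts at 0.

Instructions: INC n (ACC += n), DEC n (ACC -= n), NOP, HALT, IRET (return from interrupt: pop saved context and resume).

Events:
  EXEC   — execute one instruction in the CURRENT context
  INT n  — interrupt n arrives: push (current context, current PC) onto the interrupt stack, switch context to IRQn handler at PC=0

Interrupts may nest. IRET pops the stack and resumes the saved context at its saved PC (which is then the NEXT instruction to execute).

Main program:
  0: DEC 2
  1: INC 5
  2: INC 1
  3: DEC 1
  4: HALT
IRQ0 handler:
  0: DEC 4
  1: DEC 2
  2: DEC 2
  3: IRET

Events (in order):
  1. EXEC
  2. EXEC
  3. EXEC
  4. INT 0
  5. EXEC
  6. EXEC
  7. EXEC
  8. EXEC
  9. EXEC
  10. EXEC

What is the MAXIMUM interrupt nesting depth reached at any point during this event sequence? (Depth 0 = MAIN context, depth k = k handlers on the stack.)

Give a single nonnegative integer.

Event 1 (EXEC): [MAIN] PC=0: DEC 2 -> ACC=-2 [depth=0]
Event 2 (EXEC): [MAIN] PC=1: INC 5 -> ACC=3 [depth=0]
Event 3 (EXEC): [MAIN] PC=2: INC 1 -> ACC=4 [depth=0]
Event 4 (INT 0): INT 0 arrives: push (MAIN, PC=3), enter IRQ0 at PC=0 (depth now 1) [depth=1]
Event 5 (EXEC): [IRQ0] PC=0: DEC 4 -> ACC=0 [depth=1]
Event 6 (EXEC): [IRQ0] PC=1: DEC 2 -> ACC=-2 [depth=1]
Event 7 (EXEC): [IRQ0] PC=2: DEC 2 -> ACC=-4 [depth=1]
Event 8 (EXEC): [IRQ0] PC=3: IRET -> resume MAIN at PC=3 (depth now 0) [depth=0]
Event 9 (EXEC): [MAIN] PC=3: DEC 1 -> ACC=-5 [depth=0]
Event 10 (EXEC): [MAIN] PC=4: HALT [depth=0]
Max depth observed: 1

Answer: 1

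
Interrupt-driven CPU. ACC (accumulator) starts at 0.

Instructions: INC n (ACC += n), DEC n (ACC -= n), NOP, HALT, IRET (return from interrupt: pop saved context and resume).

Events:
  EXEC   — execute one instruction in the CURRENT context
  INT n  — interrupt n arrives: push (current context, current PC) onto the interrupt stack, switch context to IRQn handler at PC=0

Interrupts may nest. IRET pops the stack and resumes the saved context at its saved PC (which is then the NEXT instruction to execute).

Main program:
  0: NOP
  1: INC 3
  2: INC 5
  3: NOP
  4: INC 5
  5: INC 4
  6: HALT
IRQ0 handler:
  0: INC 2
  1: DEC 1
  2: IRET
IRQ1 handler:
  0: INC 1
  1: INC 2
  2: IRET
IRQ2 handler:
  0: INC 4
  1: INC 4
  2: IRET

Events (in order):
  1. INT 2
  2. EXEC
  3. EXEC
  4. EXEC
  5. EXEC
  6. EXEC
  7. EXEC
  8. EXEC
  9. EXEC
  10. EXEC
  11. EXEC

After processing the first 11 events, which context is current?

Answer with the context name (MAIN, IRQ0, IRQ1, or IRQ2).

Answer: MAIN

Derivation:
Event 1 (INT 2): INT 2 arrives: push (MAIN, PC=0), enter IRQ2 at PC=0 (depth now 1)
Event 2 (EXEC): [IRQ2] PC=0: INC 4 -> ACC=4
Event 3 (EXEC): [IRQ2] PC=1: INC 4 -> ACC=8
Event 4 (EXEC): [IRQ2] PC=2: IRET -> resume MAIN at PC=0 (depth now 0)
Event 5 (EXEC): [MAIN] PC=0: NOP
Event 6 (EXEC): [MAIN] PC=1: INC 3 -> ACC=11
Event 7 (EXEC): [MAIN] PC=2: INC 5 -> ACC=16
Event 8 (EXEC): [MAIN] PC=3: NOP
Event 9 (EXEC): [MAIN] PC=4: INC 5 -> ACC=21
Event 10 (EXEC): [MAIN] PC=5: INC 4 -> ACC=25
Event 11 (EXEC): [MAIN] PC=6: HALT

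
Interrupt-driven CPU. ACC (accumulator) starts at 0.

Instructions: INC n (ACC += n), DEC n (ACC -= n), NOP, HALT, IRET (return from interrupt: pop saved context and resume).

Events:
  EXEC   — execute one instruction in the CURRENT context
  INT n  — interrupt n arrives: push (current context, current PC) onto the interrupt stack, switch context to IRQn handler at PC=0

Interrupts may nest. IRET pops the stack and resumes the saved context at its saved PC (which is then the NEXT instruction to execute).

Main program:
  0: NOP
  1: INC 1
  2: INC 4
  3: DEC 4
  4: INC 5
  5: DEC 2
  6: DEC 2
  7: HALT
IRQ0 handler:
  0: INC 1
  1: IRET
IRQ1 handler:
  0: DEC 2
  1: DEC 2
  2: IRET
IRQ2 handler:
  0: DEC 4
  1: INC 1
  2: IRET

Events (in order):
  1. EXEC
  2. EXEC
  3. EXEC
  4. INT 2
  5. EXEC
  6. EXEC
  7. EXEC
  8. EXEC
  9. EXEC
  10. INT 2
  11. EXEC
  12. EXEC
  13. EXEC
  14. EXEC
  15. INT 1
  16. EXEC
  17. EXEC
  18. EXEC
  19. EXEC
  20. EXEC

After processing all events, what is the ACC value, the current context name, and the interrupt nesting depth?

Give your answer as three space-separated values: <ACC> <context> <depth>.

Answer: -8 MAIN 0

Derivation:
Event 1 (EXEC): [MAIN] PC=0: NOP
Event 2 (EXEC): [MAIN] PC=1: INC 1 -> ACC=1
Event 3 (EXEC): [MAIN] PC=2: INC 4 -> ACC=5
Event 4 (INT 2): INT 2 arrives: push (MAIN, PC=3), enter IRQ2 at PC=0 (depth now 1)
Event 5 (EXEC): [IRQ2] PC=0: DEC 4 -> ACC=1
Event 6 (EXEC): [IRQ2] PC=1: INC 1 -> ACC=2
Event 7 (EXEC): [IRQ2] PC=2: IRET -> resume MAIN at PC=3 (depth now 0)
Event 8 (EXEC): [MAIN] PC=3: DEC 4 -> ACC=-2
Event 9 (EXEC): [MAIN] PC=4: INC 5 -> ACC=3
Event 10 (INT 2): INT 2 arrives: push (MAIN, PC=5), enter IRQ2 at PC=0 (depth now 1)
Event 11 (EXEC): [IRQ2] PC=0: DEC 4 -> ACC=-1
Event 12 (EXEC): [IRQ2] PC=1: INC 1 -> ACC=0
Event 13 (EXEC): [IRQ2] PC=2: IRET -> resume MAIN at PC=5 (depth now 0)
Event 14 (EXEC): [MAIN] PC=5: DEC 2 -> ACC=-2
Event 15 (INT 1): INT 1 arrives: push (MAIN, PC=6), enter IRQ1 at PC=0 (depth now 1)
Event 16 (EXEC): [IRQ1] PC=0: DEC 2 -> ACC=-4
Event 17 (EXEC): [IRQ1] PC=1: DEC 2 -> ACC=-6
Event 18 (EXEC): [IRQ1] PC=2: IRET -> resume MAIN at PC=6 (depth now 0)
Event 19 (EXEC): [MAIN] PC=6: DEC 2 -> ACC=-8
Event 20 (EXEC): [MAIN] PC=7: HALT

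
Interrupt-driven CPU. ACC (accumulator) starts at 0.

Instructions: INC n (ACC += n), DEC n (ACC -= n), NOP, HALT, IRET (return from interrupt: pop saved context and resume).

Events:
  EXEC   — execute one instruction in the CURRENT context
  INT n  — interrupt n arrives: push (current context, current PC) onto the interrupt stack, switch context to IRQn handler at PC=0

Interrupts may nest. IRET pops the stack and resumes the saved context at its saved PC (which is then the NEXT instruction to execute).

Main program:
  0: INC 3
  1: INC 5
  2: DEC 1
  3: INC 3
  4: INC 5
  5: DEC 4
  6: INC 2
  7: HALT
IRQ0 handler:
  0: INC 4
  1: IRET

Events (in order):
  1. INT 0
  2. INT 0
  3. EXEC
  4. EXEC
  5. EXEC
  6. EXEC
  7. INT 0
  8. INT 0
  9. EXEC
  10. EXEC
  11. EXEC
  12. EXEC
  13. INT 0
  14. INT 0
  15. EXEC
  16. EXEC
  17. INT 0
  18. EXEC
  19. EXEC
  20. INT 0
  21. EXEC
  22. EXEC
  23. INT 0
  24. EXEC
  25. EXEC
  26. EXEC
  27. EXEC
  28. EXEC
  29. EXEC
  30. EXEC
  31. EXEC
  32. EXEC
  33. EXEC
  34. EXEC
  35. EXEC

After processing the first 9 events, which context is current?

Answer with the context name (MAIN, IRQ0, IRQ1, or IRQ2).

Event 1 (INT 0): INT 0 arrives: push (MAIN, PC=0), enter IRQ0 at PC=0 (depth now 1)
Event 2 (INT 0): INT 0 arrives: push (IRQ0, PC=0), enter IRQ0 at PC=0 (depth now 2)
Event 3 (EXEC): [IRQ0] PC=0: INC 4 -> ACC=4
Event 4 (EXEC): [IRQ0] PC=1: IRET -> resume IRQ0 at PC=0 (depth now 1)
Event 5 (EXEC): [IRQ0] PC=0: INC 4 -> ACC=8
Event 6 (EXEC): [IRQ0] PC=1: IRET -> resume MAIN at PC=0 (depth now 0)
Event 7 (INT 0): INT 0 arrives: push (MAIN, PC=0), enter IRQ0 at PC=0 (depth now 1)
Event 8 (INT 0): INT 0 arrives: push (IRQ0, PC=0), enter IRQ0 at PC=0 (depth now 2)
Event 9 (EXEC): [IRQ0] PC=0: INC 4 -> ACC=12

Answer: IRQ0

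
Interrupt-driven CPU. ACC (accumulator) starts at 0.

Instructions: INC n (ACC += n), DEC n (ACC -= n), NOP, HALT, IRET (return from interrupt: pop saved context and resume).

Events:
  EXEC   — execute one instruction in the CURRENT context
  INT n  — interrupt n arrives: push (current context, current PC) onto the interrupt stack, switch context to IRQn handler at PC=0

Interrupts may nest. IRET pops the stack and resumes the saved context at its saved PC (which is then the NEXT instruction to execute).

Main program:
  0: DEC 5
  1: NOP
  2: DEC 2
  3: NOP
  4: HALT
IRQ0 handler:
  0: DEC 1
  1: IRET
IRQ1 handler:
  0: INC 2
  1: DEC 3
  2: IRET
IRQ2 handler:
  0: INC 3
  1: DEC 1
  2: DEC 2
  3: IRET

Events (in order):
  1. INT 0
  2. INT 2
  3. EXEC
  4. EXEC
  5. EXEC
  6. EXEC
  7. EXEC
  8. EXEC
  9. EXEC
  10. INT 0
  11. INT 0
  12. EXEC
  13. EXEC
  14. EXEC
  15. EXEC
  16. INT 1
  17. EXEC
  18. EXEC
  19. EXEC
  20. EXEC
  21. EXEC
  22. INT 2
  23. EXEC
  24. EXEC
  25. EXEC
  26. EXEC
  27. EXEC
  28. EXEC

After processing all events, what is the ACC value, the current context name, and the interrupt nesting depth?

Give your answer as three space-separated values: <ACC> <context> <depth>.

Event 1 (INT 0): INT 0 arrives: push (MAIN, PC=0), enter IRQ0 at PC=0 (depth now 1)
Event 2 (INT 2): INT 2 arrives: push (IRQ0, PC=0), enter IRQ2 at PC=0 (depth now 2)
Event 3 (EXEC): [IRQ2] PC=0: INC 3 -> ACC=3
Event 4 (EXEC): [IRQ2] PC=1: DEC 1 -> ACC=2
Event 5 (EXEC): [IRQ2] PC=2: DEC 2 -> ACC=0
Event 6 (EXEC): [IRQ2] PC=3: IRET -> resume IRQ0 at PC=0 (depth now 1)
Event 7 (EXEC): [IRQ0] PC=0: DEC 1 -> ACC=-1
Event 8 (EXEC): [IRQ0] PC=1: IRET -> resume MAIN at PC=0 (depth now 0)
Event 9 (EXEC): [MAIN] PC=0: DEC 5 -> ACC=-6
Event 10 (INT 0): INT 0 arrives: push (MAIN, PC=1), enter IRQ0 at PC=0 (depth now 1)
Event 11 (INT 0): INT 0 arrives: push (IRQ0, PC=0), enter IRQ0 at PC=0 (depth now 2)
Event 12 (EXEC): [IRQ0] PC=0: DEC 1 -> ACC=-7
Event 13 (EXEC): [IRQ0] PC=1: IRET -> resume IRQ0 at PC=0 (depth now 1)
Event 14 (EXEC): [IRQ0] PC=0: DEC 1 -> ACC=-8
Event 15 (EXEC): [IRQ0] PC=1: IRET -> resume MAIN at PC=1 (depth now 0)
Event 16 (INT 1): INT 1 arrives: push (MAIN, PC=1), enter IRQ1 at PC=0 (depth now 1)
Event 17 (EXEC): [IRQ1] PC=0: INC 2 -> ACC=-6
Event 18 (EXEC): [IRQ1] PC=1: DEC 3 -> ACC=-9
Event 19 (EXEC): [IRQ1] PC=2: IRET -> resume MAIN at PC=1 (depth now 0)
Event 20 (EXEC): [MAIN] PC=1: NOP
Event 21 (EXEC): [MAIN] PC=2: DEC 2 -> ACC=-11
Event 22 (INT 2): INT 2 arrives: push (MAIN, PC=3), enter IRQ2 at PC=0 (depth now 1)
Event 23 (EXEC): [IRQ2] PC=0: INC 3 -> ACC=-8
Event 24 (EXEC): [IRQ2] PC=1: DEC 1 -> ACC=-9
Event 25 (EXEC): [IRQ2] PC=2: DEC 2 -> ACC=-11
Event 26 (EXEC): [IRQ2] PC=3: IRET -> resume MAIN at PC=3 (depth now 0)
Event 27 (EXEC): [MAIN] PC=3: NOP
Event 28 (EXEC): [MAIN] PC=4: HALT

Answer: -11 MAIN 0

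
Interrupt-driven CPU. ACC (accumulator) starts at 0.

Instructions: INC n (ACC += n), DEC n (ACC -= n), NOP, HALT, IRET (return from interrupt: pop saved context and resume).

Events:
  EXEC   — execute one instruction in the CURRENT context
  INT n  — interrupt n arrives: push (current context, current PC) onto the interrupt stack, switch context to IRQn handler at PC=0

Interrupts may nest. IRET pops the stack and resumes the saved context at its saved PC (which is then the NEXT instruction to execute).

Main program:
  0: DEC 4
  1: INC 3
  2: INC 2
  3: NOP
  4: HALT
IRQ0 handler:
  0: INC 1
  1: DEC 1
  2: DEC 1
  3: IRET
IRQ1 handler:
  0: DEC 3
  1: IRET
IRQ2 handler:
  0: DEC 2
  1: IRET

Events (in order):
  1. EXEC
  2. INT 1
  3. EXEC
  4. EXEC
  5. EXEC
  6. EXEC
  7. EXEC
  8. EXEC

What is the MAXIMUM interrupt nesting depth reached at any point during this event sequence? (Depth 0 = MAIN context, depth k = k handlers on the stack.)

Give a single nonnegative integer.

Event 1 (EXEC): [MAIN] PC=0: DEC 4 -> ACC=-4 [depth=0]
Event 2 (INT 1): INT 1 arrives: push (MAIN, PC=1), enter IRQ1 at PC=0 (depth now 1) [depth=1]
Event 3 (EXEC): [IRQ1] PC=0: DEC 3 -> ACC=-7 [depth=1]
Event 4 (EXEC): [IRQ1] PC=1: IRET -> resume MAIN at PC=1 (depth now 0) [depth=0]
Event 5 (EXEC): [MAIN] PC=1: INC 3 -> ACC=-4 [depth=0]
Event 6 (EXEC): [MAIN] PC=2: INC 2 -> ACC=-2 [depth=0]
Event 7 (EXEC): [MAIN] PC=3: NOP [depth=0]
Event 8 (EXEC): [MAIN] PC=4: HALT [depth=0]
Max depth observed: 1

Answer: 1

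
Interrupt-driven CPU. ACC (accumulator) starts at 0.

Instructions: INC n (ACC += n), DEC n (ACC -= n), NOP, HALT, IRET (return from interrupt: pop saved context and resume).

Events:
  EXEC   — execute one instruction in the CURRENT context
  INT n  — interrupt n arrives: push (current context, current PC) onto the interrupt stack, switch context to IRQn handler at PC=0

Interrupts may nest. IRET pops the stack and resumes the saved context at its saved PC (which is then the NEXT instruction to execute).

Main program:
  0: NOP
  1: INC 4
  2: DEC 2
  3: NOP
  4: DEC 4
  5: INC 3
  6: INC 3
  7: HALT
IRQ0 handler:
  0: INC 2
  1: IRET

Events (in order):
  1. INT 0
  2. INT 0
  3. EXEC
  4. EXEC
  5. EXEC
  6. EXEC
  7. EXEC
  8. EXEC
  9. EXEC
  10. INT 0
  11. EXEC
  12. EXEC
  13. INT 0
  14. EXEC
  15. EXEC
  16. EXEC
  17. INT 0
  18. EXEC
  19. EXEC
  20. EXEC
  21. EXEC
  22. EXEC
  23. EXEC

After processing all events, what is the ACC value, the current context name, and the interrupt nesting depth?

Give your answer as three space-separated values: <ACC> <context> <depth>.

Event 1 (INT 0): INT 0 arrives: push (MAIN, PC=0), enter IRQ0 at PC=0 (depth now 1)
Event 2 (INT 0): INT 0 arrives: push (IRQ0, PC=0), enter IRQ0 at PC=0 (depth now 2)
Event 3 (EXEC): [IRQ0] PC=0: INC 2 -> ACC=2
Event 4 (EXEC): [IRQ0] PC=1: IRET -> resume IRQ0 at PC=0 (depth now 1)
Event 5 (EXEC): [IRQ0] PC=0: INC 2 -> ACC=4
Event 6 (EXEC): [IRQ0] PC=1: IRET -> resume MAIN at PC=0 (depth now 0)
Event 7 (EXEC): [MAIN] PC=0: NOP
Event 8 (EXEC): [MAIN] PC=1: INC 4 -> ACC=8
Event 9 (EXEC): [MAIN] PC=2: DEC 2 -> ACC=6
Event 10 (INT 0): INT 0 arrives: push (MAIN, PC=3), enter IRQ0 at PC=0 (depth now 1)
Event 11 (EXEC): [IRQ0] PC=0: INC 2 -> ACC=8
Event 12 (EXEC): [IRQ0] PC=1: IRET -> resume MAIN at PC=3 (depth now 0)
Event 13 (INT 0): INT 0 arrives: push (MAIN, PC=3), enter IRQ0 at PC=0 (depth now 1)
Event 14 (EXEC): [IRQ0] PC=0: INC 2 -> ACC=10
Event 15 (EXEC): [IRQ0] PC=1: IRET -> resume MAIN at PC=3 (depth now 0)
Event 16 (EXEC): [MAIN] PC=3: NOP
Event 17 (INT 0): INT 0 arrives: push (MAIN, PC=4), enter IRQ0 at PC=0 (depth now 1)
Event 18 (EXEC): [IRQ0] PC=0: INC 2 -> ACC=12
Event 19 (EXEC): [IRQ0] PC=1: IRET -> resume MAIN at PC=4 (depth now 0)
Event 20 (EXEC): [MAIN] PC=4: DEC 4 -> ACC=8
Event 21 (EXEC): [MAIN] PC=5: INC 3 -> ACC=11
Event 22 (EXEC): [MAIN] PC=6: INC 3 -> ACC=14
Event 23 (EXEC): [MAIN] PC=7: HALT

Answer: 14 MAIN 0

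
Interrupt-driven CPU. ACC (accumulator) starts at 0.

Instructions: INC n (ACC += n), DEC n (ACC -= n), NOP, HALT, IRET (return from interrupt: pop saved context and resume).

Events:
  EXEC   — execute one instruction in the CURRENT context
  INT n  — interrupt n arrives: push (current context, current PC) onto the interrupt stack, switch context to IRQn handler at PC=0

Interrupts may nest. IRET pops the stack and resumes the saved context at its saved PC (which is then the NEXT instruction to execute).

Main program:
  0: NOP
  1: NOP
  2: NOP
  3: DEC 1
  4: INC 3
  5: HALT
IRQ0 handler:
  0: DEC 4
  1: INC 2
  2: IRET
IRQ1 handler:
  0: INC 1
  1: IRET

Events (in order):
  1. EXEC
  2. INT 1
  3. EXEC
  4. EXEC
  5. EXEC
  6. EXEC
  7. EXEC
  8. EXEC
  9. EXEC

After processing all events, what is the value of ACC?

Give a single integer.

Event 1 (EXEC): [MAIN] PC=0: NOP
Event 2 (INT 1): INT 1 arrives: push (MAIN, PC=1), enter IRQ1 at PC=0 (depth now 1)
Event 3 (EXEC): [IRQ1] PC=0: INC 1 -> ACC=1
Event 4 (EXEC): [IRQ1] PC=1: IRET -> resume MAIN at PC=1 (depth now 0)
Event 5 (EXEC): [MAIN] PC=1: NOP
Event 6 (EXEC): [MAIN] PC=2: NOP
Event 7 (EXEC): [MAIN] PC=3: DEC 1 -> ACC=0
Event 8 (EXEC): [MAIN] PC=4: INC 3 -> ACC=3
Event 9 (EXEC): [MAIN] PC=5: HALT

Answer: 3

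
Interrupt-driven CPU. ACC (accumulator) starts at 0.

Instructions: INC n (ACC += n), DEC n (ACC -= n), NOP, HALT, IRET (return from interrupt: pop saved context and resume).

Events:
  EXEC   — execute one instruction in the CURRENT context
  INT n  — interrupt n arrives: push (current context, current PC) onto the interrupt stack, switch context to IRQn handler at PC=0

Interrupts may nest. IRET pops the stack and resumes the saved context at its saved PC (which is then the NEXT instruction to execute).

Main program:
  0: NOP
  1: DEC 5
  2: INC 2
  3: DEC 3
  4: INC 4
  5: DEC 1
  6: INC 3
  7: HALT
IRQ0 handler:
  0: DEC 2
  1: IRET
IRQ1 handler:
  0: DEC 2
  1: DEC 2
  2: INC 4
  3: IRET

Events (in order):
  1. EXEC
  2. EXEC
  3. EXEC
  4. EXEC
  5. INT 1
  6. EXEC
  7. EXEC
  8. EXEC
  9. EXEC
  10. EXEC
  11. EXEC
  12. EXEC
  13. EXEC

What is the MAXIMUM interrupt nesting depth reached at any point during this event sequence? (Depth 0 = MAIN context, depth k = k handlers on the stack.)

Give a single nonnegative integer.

Event 1 (EXEC): [MAIN] PC=0: NOP [depth=0]
Event 2 (EXEC): [MAIN] PC=1: DEC 5 -> ACC=-5 [depth=0]
Event 3 (EXEC): [MAIN] PC=2: INC 2 -> ACC=-3 [depth=0]
Event 4 (EXEC): [MAIN] PC=3: DEC 3 -> ACC=-6 [depth=0]
Event 5 (INT 1): INT 1 arrives: push (MAIN, PC=4), enter IRQ1 at PC=0 (depth now 1) [depth=1]
Event 6 (EXEC): [IRQ1] PC=0: DEC 2 -> ACC=-8 [depth=1]
Event 7 (EXEC): [IRQ1] PC=1: DEC 2 -> ACC=-10 [depth=1]
Event 8 (EXEC): [IRQ1] PC=2: INC 4 -> ACC=-6 [depth=1]
Event 9 (EXEC): [IRQ1] PC=3: IRET -> resume MAIN at PC=4 (depth now 0) [depth=0]
Event 10 (EXEC): [MAIN] PC=4: INC 4 -> ACC=-2 [depth=0]
Event 11 (EXEC): [MAIN] PC=5: DEC 1 -> ACC=-3 [depth=0]
Event 12 (EXEC): [MAIN] PC=6: INC 3 -> ACC=0 [depth=0]
Event 13 (EXEC): [MAIN] PC=7: HALT [depth=0]
Max depth observed: 1

Answer: 1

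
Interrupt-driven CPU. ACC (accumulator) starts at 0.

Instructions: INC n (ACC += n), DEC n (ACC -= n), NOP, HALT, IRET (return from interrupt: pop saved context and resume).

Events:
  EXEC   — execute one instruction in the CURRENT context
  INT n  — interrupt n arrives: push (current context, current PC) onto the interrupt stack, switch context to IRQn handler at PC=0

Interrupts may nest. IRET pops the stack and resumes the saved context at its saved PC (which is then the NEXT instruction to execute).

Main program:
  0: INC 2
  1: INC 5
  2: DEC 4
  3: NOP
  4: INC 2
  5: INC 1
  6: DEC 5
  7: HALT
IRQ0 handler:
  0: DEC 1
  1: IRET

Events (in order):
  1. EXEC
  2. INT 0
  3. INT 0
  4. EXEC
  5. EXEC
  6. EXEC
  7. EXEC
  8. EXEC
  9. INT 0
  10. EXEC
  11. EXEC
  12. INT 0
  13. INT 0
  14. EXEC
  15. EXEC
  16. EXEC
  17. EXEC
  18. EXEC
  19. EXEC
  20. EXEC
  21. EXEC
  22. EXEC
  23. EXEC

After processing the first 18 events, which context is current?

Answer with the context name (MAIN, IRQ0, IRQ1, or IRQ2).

Answer: MAIN

Derivation:
Event 1 (EXEC): [MAIN] PC=0: INC 2 -> ACC=2
Event 2 (INT 0): INT 0 arrives: push (MAIN, PC=1), enter IRQ0 at PC=0 (depth now 1)
Event 3 (INT 0): INT 0 arrives: push (IRQ0, PC=0), enter IRQ0 at PC=0 (depth now 2)
Event 4 (EXEC): [IRQ0] PC=0: DEC 1 -> ACC=1
Event 5 (EXEC): [IRQ0] PC=1: IRET -> resume IRQ0 at PC=0 (depth now 1)
Event 6 (EXEC): [IRQ0] PC=0: DEC 1 -> ACC=0
Event 7 (EXEC): [IRQ0] PC=1: IRET -> resume MAIN at PC=1 (depth now 0)
Event 8 (EXEC): [MAIN] PC=1: INC 5 -> ACC=5
Event 9 (INT 0): INT 0 arrives: push (MAIN, PC=2), enter IRQ0 at PC=0 (depth now 1)
Event 10 (EXEC): [IRQ0] PC=0: DEC 1 -> ACC=4
Event 11 (EXEC): [IRQ0] PC=1: IRET -> resume MAIN at PC=2 (depth now 0)
Event 12 (INT 0): INT 0 arrives: push (MAIN, PC=2), enter IRQ0 at PC=0 (depth now 1)
Event 13 (INT 0): INT 0 arrives: push (IRQ0, PC=0), enter IRQ0 at PC=0 (depth now 2)
Event 14 (EXEC): [IRQ0] PC=0: DEC 1 -> ACC=3
Event 15 (EXEC): [IRQ0] PC=1: IRET -> resume IRQ0 at PC=0 (depth now 1)
Event 16 (EXEC): [IRQ0] PC=0: DEC 1 -> ACC=2
Event 17 (EXEC): [IRQ0] PC=1: IRET -> resume MAIN at PC=2 (depth now 0)
Event 18 (EXEC): [MAIN] PC=2: DEC 4 -> ACC=-2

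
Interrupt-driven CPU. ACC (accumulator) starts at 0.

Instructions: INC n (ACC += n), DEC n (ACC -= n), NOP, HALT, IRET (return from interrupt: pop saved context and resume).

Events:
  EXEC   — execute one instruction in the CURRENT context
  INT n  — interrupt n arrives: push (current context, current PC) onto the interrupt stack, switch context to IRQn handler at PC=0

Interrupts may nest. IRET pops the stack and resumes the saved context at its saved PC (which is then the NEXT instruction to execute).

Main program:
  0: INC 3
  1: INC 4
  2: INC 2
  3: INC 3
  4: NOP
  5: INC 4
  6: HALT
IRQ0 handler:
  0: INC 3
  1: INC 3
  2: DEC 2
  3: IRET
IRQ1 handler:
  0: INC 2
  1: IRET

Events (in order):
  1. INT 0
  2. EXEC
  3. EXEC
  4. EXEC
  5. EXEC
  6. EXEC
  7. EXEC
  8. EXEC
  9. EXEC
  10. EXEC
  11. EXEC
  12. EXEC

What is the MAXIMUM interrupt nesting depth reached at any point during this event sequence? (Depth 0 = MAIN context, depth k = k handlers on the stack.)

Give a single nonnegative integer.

Event 1 (INT 0): INT 0 arrives: push (MAIN, PC=0), enter IRQ0 at PC=0 (depth now 1) [depth=1]
Event 2 (EXEC): [IRQ0] PC=0: INC 3 -> ACC=3 [depth=1]
Event 3 (EXEC): [IRQ0] PC=1: INC 3 -> ACC=6 [depth=1]
Event 4 (EXEC): [IRQ0] PC=2: DEC 2 -> ACC=4 [depth=1]
Event 5 (EXEC): [IRQ0] PC=3: IRET -> resume MAIN at PC=0 (depth now 0) [depth=0]
Event 6 (EXEC): [MAIN] PC=0: INC 3 -> ACC=7 [depth=0]
Event 7 (EXEC): [MAIN] PC=1: INC 4 -> ACC=11 [depth=0]
Event 8 (EXEC): [MAIN] PC=2: INC 2 -> ACC=13 [depth=0]
Event 9 (EXEC): [MAIN] PC=3: INC 3 -> ACC=16 [depth=0]
Event 10 (EXEC): [MAIN] PC=4: NOP [depth=0]
Event 11 (EXEC): [MAIN] PC=5: INC 4 -> ACC=20 [depth=0]
Event 12 (EXEC): [MAIN] PC=6: HALT [depth=0]
Max depth observed: 1

Answer: 1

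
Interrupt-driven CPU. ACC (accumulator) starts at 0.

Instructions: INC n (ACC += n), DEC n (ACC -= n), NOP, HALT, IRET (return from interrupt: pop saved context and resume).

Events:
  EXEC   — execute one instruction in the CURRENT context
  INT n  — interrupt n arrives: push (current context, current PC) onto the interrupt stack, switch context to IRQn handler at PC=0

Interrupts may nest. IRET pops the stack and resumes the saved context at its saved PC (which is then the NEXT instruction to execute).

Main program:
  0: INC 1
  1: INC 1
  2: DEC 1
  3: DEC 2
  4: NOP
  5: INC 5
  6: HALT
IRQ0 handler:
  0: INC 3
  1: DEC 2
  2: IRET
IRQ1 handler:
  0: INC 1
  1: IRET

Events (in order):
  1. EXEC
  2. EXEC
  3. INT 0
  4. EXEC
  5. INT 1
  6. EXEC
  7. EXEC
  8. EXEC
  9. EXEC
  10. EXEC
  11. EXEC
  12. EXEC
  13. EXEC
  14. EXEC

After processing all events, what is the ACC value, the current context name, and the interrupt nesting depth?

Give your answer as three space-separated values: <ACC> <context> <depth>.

Event 1 (EXEC): [MAIN] PC=0: INC 1 -> ACC=1
Event 2 (EXEC): [MAIN] PC=1: INC 1 -> ACC=2
Event 3 (INT 0): INT 0 arrives: push (MAIN, PC=2), enter IRQ0 at PC=0 (depth now 1)
Event 4 (EXEC): [IRQ0] PC=0: INC 3 -> ACC=5
Event 5 (INT 1): INT 1 arrives: push (IRQ0, PC=1), enter IRQ1 at PC=0 (depth now 2)
Event 6 (EXEC): [IRQ1] PC=0: INC 1 -> ACC=6
Event 7 (EXEC): [IRQ1] PC=1: IRET -> resume IRQ0 at PC=1 (depth now 1)
Event 8 (EXEC): [IRQ0] PC=1: DEC 2 -> ACC=4
Event 9 (EXEC): [IRQ0] PC=2: IRET -> resume MAIN at PC=2 (depth now 0)
Event 10 (EXEC): [MAIN] PC=2: DEC 1 -> ACC=3
Event 11 (EXEC): [MAIN] PC=3: DEC 2 -> ACC=1
Event 12 (EXEC): [MAIN] PC=4: NOP
Event 13 (EXEC): [MAIN] PC=5: INC 5 -> ACC=6
Event 14 (EXEC): [MAIN] PC=6: HALT

Answer: 6 MAIN 0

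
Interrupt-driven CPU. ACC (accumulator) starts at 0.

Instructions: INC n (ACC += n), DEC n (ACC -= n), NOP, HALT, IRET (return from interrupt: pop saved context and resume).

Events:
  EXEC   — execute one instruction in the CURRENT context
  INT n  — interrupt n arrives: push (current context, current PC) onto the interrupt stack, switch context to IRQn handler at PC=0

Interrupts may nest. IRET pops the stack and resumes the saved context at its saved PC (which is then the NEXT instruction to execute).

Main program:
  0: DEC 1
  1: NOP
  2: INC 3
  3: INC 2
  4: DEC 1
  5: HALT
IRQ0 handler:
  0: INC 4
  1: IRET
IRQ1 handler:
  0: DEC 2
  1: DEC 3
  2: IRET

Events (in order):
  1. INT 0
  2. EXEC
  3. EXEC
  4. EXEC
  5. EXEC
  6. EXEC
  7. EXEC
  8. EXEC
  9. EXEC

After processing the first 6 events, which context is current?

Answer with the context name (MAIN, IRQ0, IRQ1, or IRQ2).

Event 1 (INT 0): INT 0 arrives: push (MAIN, PC=0), enter IRQ0 at PC=0 (depth now 1)
Event 2 (EXEC): [IRQ0] PC=0: INC 4 -> ACC=4
Event 3 (EXEC): [IRQ0] PC=1: IRET -> resume MAIN at PC=0 (depth now 0)
Event 4 (EXEC): [MAIN] PC=0: DEC 1 -> ACC=3
Event 5 (EXEC): [MAIN] PC=1: NOP
Event 6 (EXEC): [MAIN] PC=2: INC 3 -> ACC=6

Answer: MAIN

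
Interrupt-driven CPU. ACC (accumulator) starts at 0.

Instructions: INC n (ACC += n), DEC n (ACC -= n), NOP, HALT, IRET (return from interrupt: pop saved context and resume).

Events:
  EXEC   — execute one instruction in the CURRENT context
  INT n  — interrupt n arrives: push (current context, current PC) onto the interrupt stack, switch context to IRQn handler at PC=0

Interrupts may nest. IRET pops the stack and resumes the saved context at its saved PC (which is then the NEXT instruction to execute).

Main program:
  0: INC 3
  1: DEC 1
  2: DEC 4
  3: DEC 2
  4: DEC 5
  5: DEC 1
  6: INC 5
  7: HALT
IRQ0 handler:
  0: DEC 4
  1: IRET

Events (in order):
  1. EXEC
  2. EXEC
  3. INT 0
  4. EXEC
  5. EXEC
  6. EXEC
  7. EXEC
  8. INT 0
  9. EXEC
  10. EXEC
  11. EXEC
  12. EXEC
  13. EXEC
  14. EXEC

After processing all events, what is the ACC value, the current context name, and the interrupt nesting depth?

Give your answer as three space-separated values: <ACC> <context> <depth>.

Event 1 (EXEC): [MAIN] PC=0: INC 3 -> ACC=3
Event 2 (EXEC): [MAIN] PC=1: DEC 1 -> ACC=2
Event 3 (INT 0): INT 0 arrives: push (MAIN, PC=2), enter IRQ0 at PC=0 (depth now 1)
Event 4 (EXEC): [IRQ0] PC=0: DEC 4 -> ACC=-2
Event 5 (EXEC): [IRQ0] PC=1: IRET -> resume MAIN at PC=2 (depth now 0)
Event 6 (EXEC): [MAIN] PC=2: DEC 4 -> ACC=-6
Event 7 (EXEC): [MAIN] PC=3: DEC 2 -> ACC=-8
Event 8 (INT 0): INT 0 arrives: push (MAIN, PC=4), enter IRQ0 at PC=0 (depth now 1)
Event 9 (EXEC): [IRQ0] PC=0: DEC 4 -> ACC=-12
Event 10 (EXEC): [IRQ0] PC=1: IRET -> resume MAIN at PC=4 (depth now 0)
Event 11 (EXEC): [MAIN] PC=4: DEC 5 -> ACC=-17
Event 12 (EXEC): [MAIN] PC=5: DEC 1 -> ACC=-18
Event 13 (EXEC): [MAIN] PC=6: INC 5 -> ACC=-13
Event 14 (EXEC): [MAIN] PC=7: HALT

Answer: -13 MAIN 0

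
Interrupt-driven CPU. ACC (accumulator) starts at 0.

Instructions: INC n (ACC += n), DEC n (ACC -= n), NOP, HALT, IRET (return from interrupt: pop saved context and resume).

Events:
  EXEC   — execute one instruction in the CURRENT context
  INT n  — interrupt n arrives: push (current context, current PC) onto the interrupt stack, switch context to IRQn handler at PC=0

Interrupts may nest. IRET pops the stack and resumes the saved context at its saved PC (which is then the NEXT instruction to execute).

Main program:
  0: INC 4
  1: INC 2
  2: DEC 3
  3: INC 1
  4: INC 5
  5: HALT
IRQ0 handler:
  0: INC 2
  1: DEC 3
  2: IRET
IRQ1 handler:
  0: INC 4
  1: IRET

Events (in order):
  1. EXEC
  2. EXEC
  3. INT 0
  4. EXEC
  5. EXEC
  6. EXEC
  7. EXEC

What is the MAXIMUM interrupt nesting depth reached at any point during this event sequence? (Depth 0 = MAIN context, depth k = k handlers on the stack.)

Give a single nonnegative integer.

Event 1 (EXEC): [MAIN] PC=0: INC 4 -> ACC=4 [depth=0]
Event 2 (EXEC): [MAIN] PC=1: INC 2 -> ACC=6 [depth=0]
Event 3 (INT 0): INT 0 arrives: push (MAIN, PC=2), enter IRQ0 at PC=0 (depth now 1) [depth=1]
Event 4 (EXEC): [IRQ0] PC=0: INC 2 -> ACC=8 [depth=1]
Event 5 (EXEC): [IRQ0] PC=1: DEC 3 -> ACC=5 [depth=1]
Event 6 (EXEC): [IRQ0] PC=2: IRET -> resume MAIN at PC=2 (depth now 0) [depth=0]
Event 7 (EXEC): [MAIN] PC=2: DEC 3 -> ACC=2 [depth=0]
Max depth observed: 1

Answer: 1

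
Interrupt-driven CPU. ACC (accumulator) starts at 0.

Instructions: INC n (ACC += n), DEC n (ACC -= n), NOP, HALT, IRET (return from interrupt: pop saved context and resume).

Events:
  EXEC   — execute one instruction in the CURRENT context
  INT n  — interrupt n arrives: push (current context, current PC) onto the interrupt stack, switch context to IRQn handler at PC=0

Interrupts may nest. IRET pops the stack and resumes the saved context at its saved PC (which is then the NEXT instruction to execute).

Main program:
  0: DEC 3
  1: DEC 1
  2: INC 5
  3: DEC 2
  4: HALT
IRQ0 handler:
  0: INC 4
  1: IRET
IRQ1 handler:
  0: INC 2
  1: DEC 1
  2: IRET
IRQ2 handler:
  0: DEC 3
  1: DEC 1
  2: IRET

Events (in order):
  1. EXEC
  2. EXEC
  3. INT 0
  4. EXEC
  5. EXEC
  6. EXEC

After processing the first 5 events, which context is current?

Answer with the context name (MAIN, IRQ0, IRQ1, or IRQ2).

Answer: MAIN

Derivation:
Event 1 (EXEC): [MAIN] PC=0: DEC 3 -> ACC=-3
Event 2 (EXEC): [MAIN] PC=1: DEC 1 -> ACC=-4
Event 3 (INT 0): INT 0 arrives: push (MAIN, PC=2), enter IRQ0 at PC=0 (depth now 1)
Event 4 (EXEC): [IRQ0] PC=0: INC 4 -> ACC=0
Event 5 (EXEC): [IRQ0] PC=1: IRET -> resume MAIN at PC=2 (depth now 0)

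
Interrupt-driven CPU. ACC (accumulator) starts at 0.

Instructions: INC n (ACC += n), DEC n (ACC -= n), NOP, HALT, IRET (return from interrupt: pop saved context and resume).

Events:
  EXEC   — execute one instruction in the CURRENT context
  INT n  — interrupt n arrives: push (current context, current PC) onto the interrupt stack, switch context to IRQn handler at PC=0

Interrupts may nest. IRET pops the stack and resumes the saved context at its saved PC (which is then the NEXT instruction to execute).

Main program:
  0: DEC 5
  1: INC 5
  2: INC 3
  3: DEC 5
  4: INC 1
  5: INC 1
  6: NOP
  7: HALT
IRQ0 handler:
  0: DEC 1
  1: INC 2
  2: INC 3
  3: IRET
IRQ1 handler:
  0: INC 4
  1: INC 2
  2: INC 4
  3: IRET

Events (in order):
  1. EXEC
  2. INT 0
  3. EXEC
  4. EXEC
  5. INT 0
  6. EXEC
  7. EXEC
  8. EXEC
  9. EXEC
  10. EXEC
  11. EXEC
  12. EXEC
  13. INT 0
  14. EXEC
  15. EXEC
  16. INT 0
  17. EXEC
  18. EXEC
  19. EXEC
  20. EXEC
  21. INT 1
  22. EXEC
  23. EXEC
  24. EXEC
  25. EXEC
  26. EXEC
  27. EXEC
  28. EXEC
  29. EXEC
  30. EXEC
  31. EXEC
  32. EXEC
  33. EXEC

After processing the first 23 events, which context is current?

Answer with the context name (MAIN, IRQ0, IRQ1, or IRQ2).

Answer: IRQ1

Derivation:
Event 1 (EXEC): [MAIN] PC=0: DEC 5 -> ACC=-5
Event 2 (INT 0): INT 0 arrives: push (MAIN, PC=1), enter IRQ0 at PC=0 (depth now 1)
Event 3 (EXEC): [IRQ0] PC=0: DEC 1 -> ACC=-6
Event 4 (EXEC): [IRQ0] PC=1: INC 2 -> ACC=-4
Event 5 (INT 0): INT 0 arrives: push (IRQ0, PC=2), enter IRQ0 at PC=0 (depth now 2)
Event 6 (EXEC): [IRQ0] PC=0: DEC 1 -> ACC=-5
Event 7 (EXEC): [IRQ0] PC=1: INC 2 -> ACC=-3
Event 8 (EXEC): [IRQ0] PC=2: INC 3 -> ACC=0
Event 9 (EXEC): [IRQ0] PC=3: IRET -> resume IRQ0 at PC=2 (depth now 1)
Event 10 (EXEC): [IRQ0] PC=2: INC 3 -> ACC=3
Event 11 (EXEC): [IRQ0] PC=3: IRET -> resume MAIN at PC=1 (depth now 0)
Event 12 (EXEC): [MAIN] PC=1: INC 5 -> ACC=8
Event 13 (INT 0): INT 0 arrives: push (MAIN, PC=2), enter IRQ0 at PC=0 (depth now 1)
Event 14 (EXEC): [IRQ0] PC=0: DEC 1 -> ACC=7
Event 15 (EXEC): [IRQ0] PC=1: INC 2 -> ACC=9
Event 16 (INT 0): INT 0 arrives: push (IRQ0, PC=2), enter IRQ0 at PC=0 (depth now 2)
Event 17 (EXEC): [IRQ0] PC=0: DEC 1 -> ACC=8
Event 18 (EXEC): [IRQ0] PC=1: INC 2 -> ACC=10
Event 19 (EXEC): [IRQ0] PC=2: INC 3 -> ACC=13
Event 20 (EXEC): [IRQ0] PC=3: IRET -> resume IRQ0 at PC=2 (depth now 1)
Event 21 (INT 1): INT 1 arrives: push (IRQ0, PC=2), enter IRQ1 at PC=0 (depth now 2)
Event 22 (EXEC): [IRQ1] PC=0: INC 4 -> ACC=17
Event 23 (EXEC): [IRQ1] PC=1: INC 2 -> ACC=19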